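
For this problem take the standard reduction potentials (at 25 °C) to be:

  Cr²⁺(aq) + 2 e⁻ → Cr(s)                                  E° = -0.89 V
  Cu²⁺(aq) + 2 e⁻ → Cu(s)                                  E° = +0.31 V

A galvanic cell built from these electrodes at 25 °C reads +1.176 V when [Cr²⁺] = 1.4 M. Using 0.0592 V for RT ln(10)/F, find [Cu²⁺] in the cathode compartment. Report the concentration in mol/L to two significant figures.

0.22 M

Cu²⁺/Cu is the cathode, Cr²⁺/Cr the anode: E°cell = +1.20 V, n = 2.
Overall reaction: Cu²⁺(aq) + Cr(s) → Cu(s) + Cr²⁺(aq); Q = [Cr²⁺]^1/[Cu²⁺]^1.
From E = E° − (0.0592/n) log Q: log Q = (E° − E)·n/0.0592 = (+1.20 − (+1.176))·2/0.0592 = 0.8108.
So 1·log[Cu²⁺] = 1·log(1.4) − log Q = 0.1461 − (0.8108) = -0.6647; [Cu²⁺] = 10^(-0.6647) ≈ 0.22 M.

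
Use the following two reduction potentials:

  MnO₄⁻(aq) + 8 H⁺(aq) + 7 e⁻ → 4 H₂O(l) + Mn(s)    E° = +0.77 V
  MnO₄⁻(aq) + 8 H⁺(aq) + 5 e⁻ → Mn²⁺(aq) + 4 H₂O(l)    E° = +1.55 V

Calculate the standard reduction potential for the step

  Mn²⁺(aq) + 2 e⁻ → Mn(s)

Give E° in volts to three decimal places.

Sequential free energies add, so n₃E°₃ = n₁E°₁ + n₂E°₂.
With n₃ = 7, and the known step contributing 5×(+1.55) V, the unknown satisfies 2·E° = 7×(+0.77) − 5×(+1.55) = -2.360.
E° = -2.360 / 2 = -1.180 V.

-1.180 V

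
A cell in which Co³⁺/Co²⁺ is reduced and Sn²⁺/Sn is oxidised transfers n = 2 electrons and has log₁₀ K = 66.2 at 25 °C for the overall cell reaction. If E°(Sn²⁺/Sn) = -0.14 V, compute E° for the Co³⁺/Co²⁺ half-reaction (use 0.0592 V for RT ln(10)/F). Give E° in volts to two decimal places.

E°cell = (0.0592/n)·log K = (0.0592/2)(66.2) = +1.960 V.
Since Co³⁺/Co²⁺ is the cathode and Sn²⁺/Sn the anode, E°cell = E°(Co³⁺/Co²⁺) − E°(Sn²⁺/Sn).
So E°(Co³⁺/Co²⁺) = E°cell + E°(Sn²⁺/Sn) = +1.960 + (-0.14) = +1.82 V.

+1.82 V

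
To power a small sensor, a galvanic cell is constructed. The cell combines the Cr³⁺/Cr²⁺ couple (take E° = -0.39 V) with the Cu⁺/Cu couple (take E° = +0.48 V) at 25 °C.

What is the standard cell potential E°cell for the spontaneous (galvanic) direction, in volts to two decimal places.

The Cu⁺/Cu couple has the higher reduction potential, so it is the cathode; Cr³⁺/Cr²⁺ is oxidised at the anode.
E°cell = E°(cathode) − E°(anode) = (+0.48) − (-0.39) = +0.87 V.

+0.87 V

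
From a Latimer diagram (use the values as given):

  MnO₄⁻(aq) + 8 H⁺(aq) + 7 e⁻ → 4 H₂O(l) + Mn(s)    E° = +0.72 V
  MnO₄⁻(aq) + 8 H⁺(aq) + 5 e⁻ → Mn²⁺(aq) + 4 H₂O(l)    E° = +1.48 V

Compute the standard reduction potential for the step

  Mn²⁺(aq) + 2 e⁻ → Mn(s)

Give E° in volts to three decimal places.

Sequential free energies add, so n₃E°₃ = n₁E°₁ + n₂E°₂.
With n₃ = 7, and the known step contributing 5×(+1.48) V, the unknown satisfies 2·E° = 7×(+0.72) − 5×(+1.48) = -2.360.
E° = -2.360 / 2 = -1.180 V.

-1.180 V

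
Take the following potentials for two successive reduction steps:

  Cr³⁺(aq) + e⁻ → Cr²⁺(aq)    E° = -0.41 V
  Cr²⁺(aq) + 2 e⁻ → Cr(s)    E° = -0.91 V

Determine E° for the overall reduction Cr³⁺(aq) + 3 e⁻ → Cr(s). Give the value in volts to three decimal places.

Since ΔG° = −nFE° is additive over sequential reductions, n₃E°₃ = n₁E°₁ + n₂E°₂.
E°₃ = (1×-0.41 + 2×-0.91) / 3 = (-2.230) / 3 = -0.743 V.

-0.743 V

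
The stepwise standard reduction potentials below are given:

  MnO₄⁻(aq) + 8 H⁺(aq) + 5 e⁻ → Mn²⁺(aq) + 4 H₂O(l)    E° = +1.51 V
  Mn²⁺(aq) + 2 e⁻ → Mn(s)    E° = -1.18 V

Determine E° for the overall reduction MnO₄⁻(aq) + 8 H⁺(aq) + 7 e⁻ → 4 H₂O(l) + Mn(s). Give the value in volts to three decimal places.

+0.741 V

Since ΔG° = −nFE° is additive over sequential reductions, n₃E°₃ = n₁E°₁ + n₂E°₂.
E°₃ = (5×+1.51 + 2×-1.18) / 7 = (+5.190) / 7 = +0.741 V.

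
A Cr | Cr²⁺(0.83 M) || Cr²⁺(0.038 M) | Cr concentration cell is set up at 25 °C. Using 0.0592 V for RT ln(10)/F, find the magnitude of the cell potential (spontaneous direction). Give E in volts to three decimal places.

For a concentration cell E°cell = 0. The 0.83 M side is the cathode (reduction is favoured where [Cr²⁺] is higher).
With n = 2, E = −(0.0592/2) log([Cr²⁺]ₐₙ/[Cr²⁺]꜀ₐₜ) = −(0.0592/2) log(0.038/0.83) = −(0.0592/2)(-1.339) = +0.040 V.

+0.040 V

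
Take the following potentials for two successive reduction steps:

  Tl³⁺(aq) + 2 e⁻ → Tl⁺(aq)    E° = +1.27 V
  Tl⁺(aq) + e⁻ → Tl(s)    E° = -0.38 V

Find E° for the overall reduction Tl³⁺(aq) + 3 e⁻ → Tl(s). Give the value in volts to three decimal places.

+0.720 V

Since ΔG° = −nFE° is additive over sequential reductions, n₃E°₃ = n₁E°₁ + n₂E°₂.
E°₃ = (2×+1.27 + 1×-0.38) / 3 = (+2.160) / 3 = +0.720 V.
Simply averaging or adding the two E° values would be wrong; the electron-weighted sum is required.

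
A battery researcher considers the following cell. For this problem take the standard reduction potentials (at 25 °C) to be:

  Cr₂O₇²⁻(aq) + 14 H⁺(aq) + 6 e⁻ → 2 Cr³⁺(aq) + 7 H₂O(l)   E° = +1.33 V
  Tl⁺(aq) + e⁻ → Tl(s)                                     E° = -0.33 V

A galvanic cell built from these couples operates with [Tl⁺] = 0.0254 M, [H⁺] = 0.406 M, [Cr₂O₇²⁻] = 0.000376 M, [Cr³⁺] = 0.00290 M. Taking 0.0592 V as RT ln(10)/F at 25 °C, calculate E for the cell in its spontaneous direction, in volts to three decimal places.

Cr₂O₇²⁻/Cr³⁺ is the cathode (higher E°), Tl⁺/Tl the anode: E°cell = +1.33 − (-0.33) = +1.66 V, n = 6.
Overall: Cr₂O₇²⁻(aq) + 14 H⁺(aq) + 6 Tl(s) → 2 Cr³⁺(aq) + 7 H₂O(l) + 6 Tl⁺(aq)
Q = [Cr³⁺]^2·[Tl⁺]^6 / ([Cr₂O₇²⁻]·[H⁺]^14); log Q = -5.741.
E = E° − (0.0592/n) log Q = +1.66 − (0.0592/6)(-5.741) = +1.717 V.

+1.717 V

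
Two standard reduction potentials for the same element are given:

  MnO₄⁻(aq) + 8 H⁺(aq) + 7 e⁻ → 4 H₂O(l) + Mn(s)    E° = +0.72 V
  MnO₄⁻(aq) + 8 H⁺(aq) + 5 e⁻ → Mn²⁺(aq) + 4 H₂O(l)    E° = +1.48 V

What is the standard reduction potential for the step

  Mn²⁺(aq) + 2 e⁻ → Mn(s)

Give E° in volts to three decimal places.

-1.180 V

Sequential free energies add, so n₃E°₃ = n₁E°₁ + n₂E°₂.
With n₃ = 7, and the known step contributing 5×(+1.48) V, the unknown satisfies 2·E° = 7×(+0.72) − 5×(+1.48) = -2.360.
E° = -2.360 / 2 = -1.180 V.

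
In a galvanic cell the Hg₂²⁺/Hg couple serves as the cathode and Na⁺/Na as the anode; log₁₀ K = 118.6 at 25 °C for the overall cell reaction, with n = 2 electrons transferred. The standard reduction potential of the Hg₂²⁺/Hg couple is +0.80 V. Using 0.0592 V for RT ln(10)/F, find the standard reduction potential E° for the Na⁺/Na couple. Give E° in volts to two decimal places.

E°cell = (0.0592/n)·log K = (0.0592/2)(118.6) = +3.511 V.
Since Hg₂²⁺/Hg is the cathode and Na⁺/Na the anode, E°cell = E°(Hg₂²⁺/Hg) − E°(Na⁺/Na).
So E°(Na⁺/Na) = E°(Hg₂²⁺/Hg) − E°cell = (+0.80) − (+3.511) = -2.71 V.

-2.71 V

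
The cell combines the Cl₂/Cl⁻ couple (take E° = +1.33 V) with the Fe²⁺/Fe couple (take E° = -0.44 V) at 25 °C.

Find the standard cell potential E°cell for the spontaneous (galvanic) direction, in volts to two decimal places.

+1.77 V

The Cl₂/Cl⁻ couple has the higher reduction potential, so it is the cathode; Fe²⁺/Fe is oxidised at the anode.
E°cell = E°(cathode) − E°(anode) = (+1.33) − (-0.44) = +1.77 V.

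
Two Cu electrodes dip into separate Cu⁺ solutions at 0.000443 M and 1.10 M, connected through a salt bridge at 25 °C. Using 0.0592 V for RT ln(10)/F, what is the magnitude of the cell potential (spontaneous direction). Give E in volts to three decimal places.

+0.201 V

For a concentration cell E°cell = 0. The 1.10 M side is the cathode (reduction is favoured where [Cu⁺] is higher).
With n = 1, E = −(0.0592/1) log([Cu⁺]ₐₙ/[Cu⁺]꜀ₐₜ) = −(0.0592/1) log(0.000443/1.1) = −(0.0592/1)(-3.395) = +0.201 V.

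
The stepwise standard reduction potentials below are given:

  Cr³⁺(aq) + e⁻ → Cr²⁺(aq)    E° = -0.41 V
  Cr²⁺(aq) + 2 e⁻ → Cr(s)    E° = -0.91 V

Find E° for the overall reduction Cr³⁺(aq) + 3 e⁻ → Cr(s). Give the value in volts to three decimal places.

Standard free energies of sequential steps add: ΔG°₃ = ΔG°₁ + ΔG°₂, so n₃E°₃ = n₁E°₁ + n₂E°₂.
E°₃ = (1×-0.41 + 2×-0.91) / 3 = (-2.230) / 3 = -0.743 V.

-0.743 V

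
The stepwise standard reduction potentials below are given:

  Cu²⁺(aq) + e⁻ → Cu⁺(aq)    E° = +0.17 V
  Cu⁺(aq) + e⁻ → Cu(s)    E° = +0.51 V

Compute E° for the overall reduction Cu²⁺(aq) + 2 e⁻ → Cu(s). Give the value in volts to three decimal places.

Since ΔG° = −nFE° is additive over sequential reductions, n₃E°₃ = n₁E°₁ + n₂E°₂.
E°₃ = (1×+0.17 + 1×+0.51) / 2 = (+0.680) / 2 = +0.340 V.

+0.340 V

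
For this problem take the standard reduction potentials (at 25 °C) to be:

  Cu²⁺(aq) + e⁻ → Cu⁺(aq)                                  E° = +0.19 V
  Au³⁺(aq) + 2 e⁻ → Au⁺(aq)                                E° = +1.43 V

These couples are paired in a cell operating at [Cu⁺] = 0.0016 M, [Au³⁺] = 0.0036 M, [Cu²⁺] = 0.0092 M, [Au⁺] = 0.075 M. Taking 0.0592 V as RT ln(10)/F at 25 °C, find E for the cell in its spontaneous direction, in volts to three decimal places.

Au³⁺/Au⁺ is the cathode (higher E°), Cu²⁺/Cu⁺ the anode: E°cell = +1.43 − (+0.19) = +1.24 V, n = 2.
Overall: Au³⁺(aq) + 2 Cu⁺(aq) → Au⁺(aq) + 2 Cu²⁺(aq)
Q = [Au⁺]·[Cu²⁺]^2 / ([Au³⁺]·[Cu⁺]^2); log Q = 2.838.
E = E° − (0.0592/n) log Q = +1.24 − (0.0592/2)(2.838) = +1.156 V.

+1.156 V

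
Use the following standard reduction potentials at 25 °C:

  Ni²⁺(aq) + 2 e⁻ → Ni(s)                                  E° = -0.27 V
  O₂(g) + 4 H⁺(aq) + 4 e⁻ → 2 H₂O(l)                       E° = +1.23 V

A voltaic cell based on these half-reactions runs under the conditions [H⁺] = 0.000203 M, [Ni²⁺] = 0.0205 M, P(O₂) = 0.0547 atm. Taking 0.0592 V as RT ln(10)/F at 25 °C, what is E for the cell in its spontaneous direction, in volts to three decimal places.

O₂/H₂O is the cathode (higher E°), Ni²⁺/Ni the anode: E°cell = +1.23 − (-0.27) = +1.50 V, n = 4.
Overall: O₂(g) + 4 H⁺(aq) + 2 Ni(s) → 2 H₂O(l) + 2 Ni²⁺(aq)
Q = [Ni²⁺]^2 / (P(O₂)·[H⁺]^4); log Q = 12.656.
E = E° − (0.0592/n) log Q = +1.50 − (0.0592/4)(12.656) = +1.313 V.

+1.313 V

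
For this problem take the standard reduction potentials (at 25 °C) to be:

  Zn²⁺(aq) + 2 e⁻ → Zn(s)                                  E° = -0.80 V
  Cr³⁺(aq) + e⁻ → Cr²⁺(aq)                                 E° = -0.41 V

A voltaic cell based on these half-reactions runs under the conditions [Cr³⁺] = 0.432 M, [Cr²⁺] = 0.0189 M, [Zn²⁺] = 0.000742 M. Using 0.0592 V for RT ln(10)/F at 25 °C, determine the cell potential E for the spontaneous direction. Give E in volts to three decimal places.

Cr³⁺/Cr²⁺ is the cathode (higher E°), Zn²⁺/Zn the anode: E°cell = -0.41 − (-0.80) = +0.39 V, n = 2.
Overall: 2 Cr³⁺(aq) + Zn(s) → 2 Cr²⁺(aq) + Zn²⁺(aq)
Q = [Cr²⁺]^2·[Zn²⁺] / ([Cr³⁺]^2); log Q = -5.848.
E = E° − (0.0592/n) log Q = +0.39 − (0.0592/2)(-5.848) = +0.563 V.

+0.563 V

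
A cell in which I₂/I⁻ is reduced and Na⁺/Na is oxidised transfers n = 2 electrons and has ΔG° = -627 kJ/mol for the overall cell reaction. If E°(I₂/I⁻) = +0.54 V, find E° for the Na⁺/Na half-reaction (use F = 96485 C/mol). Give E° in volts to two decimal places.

E°cell = −ΔG°/(nF) = −(-627×10³)/((2)(96485)) = +3.249 V.
Since I₂/I⁻ is the cathode and Na⁺/Na the anode, E°cell = E°(I₂/I⁻) − E°(Na⁺/Na).
So E°(Na⁺/Na) = E°(I₂/I⁻) − E°cell = (+0.54) − (+3.249) = -2.71 V.

-2.71 V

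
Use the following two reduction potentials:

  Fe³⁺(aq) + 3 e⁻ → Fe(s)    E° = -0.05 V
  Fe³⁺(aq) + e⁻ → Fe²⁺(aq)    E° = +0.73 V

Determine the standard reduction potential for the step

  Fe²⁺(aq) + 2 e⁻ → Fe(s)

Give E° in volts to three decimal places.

-0.440 V

Sequential free energies add, so n₃E°₃ = n₁E°₁ + n₂E°₂.
With n₃ = 3, and the known step contributing 1×(+0.73) V, the unknown satisfies 2·E° = 3×(-0.05) − 1×(+0.73) = -0.880.
E° = -0.880 / 2 = -0.440 V.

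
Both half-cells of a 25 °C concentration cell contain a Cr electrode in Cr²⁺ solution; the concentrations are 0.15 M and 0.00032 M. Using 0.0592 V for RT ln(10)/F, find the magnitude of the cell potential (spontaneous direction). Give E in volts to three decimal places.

For a concentration cell E°cell = 0. The 0.15 M side is the cathode (reduction is favoured where [Cr²⁺] is higher).
With n = 2, E = −(0.0592/2) log([Cr²⁺]ₐₙ/[Cr²⁺]꜀ₐₜ) = −(0.0592/2) log(0.00032/0.15) = −(0.0592/2)(-2.671) = +0.079 V.

+0.079 V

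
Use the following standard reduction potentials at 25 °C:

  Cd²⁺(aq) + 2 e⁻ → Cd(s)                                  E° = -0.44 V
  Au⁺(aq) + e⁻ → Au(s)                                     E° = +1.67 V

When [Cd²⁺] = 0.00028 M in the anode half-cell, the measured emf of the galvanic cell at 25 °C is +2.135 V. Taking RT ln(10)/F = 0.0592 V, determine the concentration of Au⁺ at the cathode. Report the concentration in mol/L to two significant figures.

Au⁺/Au is the cathode, Cd²⁺/Cd the anode: E°cell = +2.11 V, n = 2.
Overall reaction: 2 Au⁺(aq) + Cd(s) → 2 Au(s) + Cd²⁺(aq); Q = [Cd²⁺]^1/[Au⁺]^2.
From E = E° − (0.0592/n) log Q: log Q = (E° − E)·n/0.0592 = (+2.11 − (+2.135))·2/0.0592 = -0.8446.
So 2·log[Au⁺] = 1·log(0.00028) − log Q = -3.5528 − (-0.8446) = -2.7082; log[Au⁺] = -2.7082 / 2 = -1.3541; [Au⁺] = 10^(-1.3541) ≈ 0.044 M.

0.044 M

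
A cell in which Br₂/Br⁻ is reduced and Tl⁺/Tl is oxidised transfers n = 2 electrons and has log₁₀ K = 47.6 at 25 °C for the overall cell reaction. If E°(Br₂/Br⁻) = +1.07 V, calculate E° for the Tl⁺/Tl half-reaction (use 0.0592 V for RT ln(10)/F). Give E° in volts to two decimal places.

E°cell = (0.0592/n)·log K = (0.0592/2)(47.6) = +1.409 V.
Since Br₂/Br⁻ is the cathode and Tl⁺/Tl the anode, E°cell = E°(Br₂/Br⁻) − E°(Tl⁺/Tl).
So E°(Tl⁺/Tl) = E°(Br₂/Br⁻) − E°cell = (+1.07) − (+1.409) = -0.34 V.

-0.34 V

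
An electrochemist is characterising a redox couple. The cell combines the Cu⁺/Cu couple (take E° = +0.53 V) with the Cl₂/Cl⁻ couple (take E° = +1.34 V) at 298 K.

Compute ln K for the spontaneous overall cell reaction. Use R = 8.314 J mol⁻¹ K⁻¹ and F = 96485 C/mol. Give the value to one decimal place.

63.1

Cathode: Cl₂/Cl⁻; anode: Cu⁺/Cu. E°cell = (+1.34) − (+0.53) = +0.81 V, with n = 2.
ΔG° = −nFE° = −RT ln K, so ln K = nFE°/(RT) = (2)(96485)(+0.81) / ((8.314)(298)) = 63.088.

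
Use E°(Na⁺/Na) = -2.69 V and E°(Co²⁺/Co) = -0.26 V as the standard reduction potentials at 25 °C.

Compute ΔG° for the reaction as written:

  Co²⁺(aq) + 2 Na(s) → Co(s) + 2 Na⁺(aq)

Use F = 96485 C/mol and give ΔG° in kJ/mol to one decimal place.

-468.9 kJ/mol

As written, Co²⁺/Co is reduced (cathode) and Na⁺/Na is oxidised (anode), so E°cell = (-0.26) − (-2.69) = +2.43 V.
Balancing electrons gives n = 2.
ΔG° = −nFE° = −(2)(96485)(+2.43) = -468,917 J = -468.9 kJ/mol.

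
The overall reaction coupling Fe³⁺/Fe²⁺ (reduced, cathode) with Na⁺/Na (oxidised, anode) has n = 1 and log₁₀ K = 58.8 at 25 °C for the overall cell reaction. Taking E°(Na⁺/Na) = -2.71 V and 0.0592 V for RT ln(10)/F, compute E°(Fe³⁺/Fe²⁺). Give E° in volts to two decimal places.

E°cell = (0.0592/n)·log K = (0.0592/1)(58.8) = +3.481 V.
Since Fe³⁺/Fe²⁺ is the cathode and Na⁺/Na the anode, E°cell = E°(Fe³⁺/Fe²⁺) − E°(Na⁺/Na).
So E°(Fe³⁺/Fe²⁺) = E°cell + E°(Na⁺/Na) = +3.481 + (-2.71) = +0.77 V.

+0.77 V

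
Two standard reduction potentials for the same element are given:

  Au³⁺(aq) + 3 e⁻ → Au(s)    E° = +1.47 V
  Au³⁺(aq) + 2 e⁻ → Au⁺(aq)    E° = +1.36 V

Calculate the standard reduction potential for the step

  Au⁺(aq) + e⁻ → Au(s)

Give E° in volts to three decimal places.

Sequential free energies add, so n₃E°₃ = n₁E°₁ + n₂E°₂.
With n₃ = 3, and the known step contributing 2×(+1.36) V, the unknown satisfies 1·E° = 3×(+1.47) − 2×(+1.36) = +1.690.
E° = +1.690 / 1 = +1.690 V.

+1.690 V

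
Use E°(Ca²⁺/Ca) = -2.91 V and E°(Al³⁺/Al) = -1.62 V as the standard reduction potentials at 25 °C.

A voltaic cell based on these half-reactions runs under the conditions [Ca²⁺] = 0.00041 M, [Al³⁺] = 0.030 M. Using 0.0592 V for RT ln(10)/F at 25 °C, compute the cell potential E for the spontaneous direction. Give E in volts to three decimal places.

Al³⁺/Al is the cathode (higher E°), Ca²⁺/Ca the anode: E°cell = -1.62 − (-2.91) = +1.29 V, n = 6.
Overall: 2 Al³⁺(aq) + 3 Ca(s) → 2 Al(s) + 3 Ca²⁺(aq)
Q = [Ca²⁺]^3 / ([Al³⁺]^2); log Q = -7.116.
E = E° − (0.0592/n) log Q = +1.29 − (0.0592/6)(-7.116) = +1.360 V.

+1.360 V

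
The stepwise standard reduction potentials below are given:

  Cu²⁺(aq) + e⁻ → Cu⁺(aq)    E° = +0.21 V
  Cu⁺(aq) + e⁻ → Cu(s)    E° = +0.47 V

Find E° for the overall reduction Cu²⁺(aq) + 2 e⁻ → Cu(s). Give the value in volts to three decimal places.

+0.340 V

Standard free energies of sequential steps add: ΔG°₃ = ΔG°₁ + ΔG°₂, so n₃E°₃ = n₁E°₁ + n₂E°₂.
E°₃ = (1×+0.21 + 1×+0.47) / 2 = (+0.680) / 2 = +0.340 V.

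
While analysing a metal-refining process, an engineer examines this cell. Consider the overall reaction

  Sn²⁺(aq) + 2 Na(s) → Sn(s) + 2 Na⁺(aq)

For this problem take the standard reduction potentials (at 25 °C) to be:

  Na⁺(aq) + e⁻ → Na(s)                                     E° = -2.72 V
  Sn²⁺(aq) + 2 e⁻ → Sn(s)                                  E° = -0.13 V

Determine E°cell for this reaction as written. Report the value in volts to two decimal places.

The Sn²⁺/Sn couple has the higher reduction potential, so it is the cathode; Na⁺/Na is oxidised at the anode.
E°cell = E°(cathode) − E°(anode) = (-0.13) − (-2.72) = +2.59 V.

+2.59 V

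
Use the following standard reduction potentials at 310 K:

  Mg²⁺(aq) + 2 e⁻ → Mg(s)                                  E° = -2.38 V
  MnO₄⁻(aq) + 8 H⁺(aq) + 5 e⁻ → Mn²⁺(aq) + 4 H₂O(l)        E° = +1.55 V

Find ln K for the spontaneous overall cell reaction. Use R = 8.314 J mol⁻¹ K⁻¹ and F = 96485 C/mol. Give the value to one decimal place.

1471.2

Cathode: MnO₄⁻/Mn²⁺; anode: Mg²⁺/Mg. E°cell = (+1.55) − (-2.38) = +3.93 V, with n = 10.
ΔG° = −nFE° = −RT ln K, so ln K = nFE°/(RT) = (10)(96485)(+3.93) / ((8.314)(310)) = 1471.230.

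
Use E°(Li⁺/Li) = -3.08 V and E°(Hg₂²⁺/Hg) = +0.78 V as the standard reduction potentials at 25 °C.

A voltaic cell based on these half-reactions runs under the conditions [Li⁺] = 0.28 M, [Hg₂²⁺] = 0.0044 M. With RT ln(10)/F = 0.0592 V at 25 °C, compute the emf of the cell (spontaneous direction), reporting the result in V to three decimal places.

+3.823 V

Hg₂²⁺/Hg is the cathode (higher E°), Li⁺/Li the anode: E°cell = +0.78 − (-3.08) = +3.86 V, n = 2.
Overall: Hg₂²⁺(aq) + 2 Li(s) → 2 Hg(l) + 2 Li⁺(aq)
Q = [Li⁺]^2 / ([Hg₂²⁺]); log Q = 1.251.
E = E° − (0.0592/n) log Q = +3.86 − (0.0592/2)(1.251) = +3.823 V.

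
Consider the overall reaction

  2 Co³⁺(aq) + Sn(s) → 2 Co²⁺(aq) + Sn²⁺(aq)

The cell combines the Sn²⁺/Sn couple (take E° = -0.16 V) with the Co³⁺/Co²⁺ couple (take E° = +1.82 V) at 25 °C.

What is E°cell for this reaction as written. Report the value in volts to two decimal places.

+1.98 V

The Co³⁺/Co²⁺ couple has the higher reduction potential, so it is the cathode; Sn²⁺/Sn is oxidised at the anode.
E°cell = E°(cathode) − E°(anode) = (+1.82) − (-0.16) = +1.98 V.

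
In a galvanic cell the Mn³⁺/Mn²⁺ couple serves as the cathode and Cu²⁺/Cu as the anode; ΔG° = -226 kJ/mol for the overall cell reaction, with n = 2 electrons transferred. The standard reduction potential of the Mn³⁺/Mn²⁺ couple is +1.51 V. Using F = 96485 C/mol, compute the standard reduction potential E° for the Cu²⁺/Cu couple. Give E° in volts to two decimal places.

+0.34 V

E°cell = −ΔG°/(nF) = −(-226×10³)/((2)(96485)) = +1.171 V.
Since Mn³⁺/Mn²⁺ is the cathode and Cu²⁺/Cu the anode, E°cell = E°(Mn³⁺/Mn²⁺) − E°(Cu²⁺/Cu).
So E°(Cu²⁺/Cu) = E°(Mn³⁺/Mn²⁺) − E°cell = (+1.51) − (+1.171) = +0.34 V.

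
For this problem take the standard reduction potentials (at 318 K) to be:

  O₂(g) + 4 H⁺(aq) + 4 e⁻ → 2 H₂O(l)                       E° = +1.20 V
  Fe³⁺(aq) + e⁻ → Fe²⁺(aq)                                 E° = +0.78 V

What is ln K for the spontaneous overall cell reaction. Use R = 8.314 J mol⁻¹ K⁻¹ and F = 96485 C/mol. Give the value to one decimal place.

Cathode: O₂/H₂O; anode: Fe³⁺/Fe²⁺. E°cell = (+1.20) − (+0.78) = +0.42 V, with n = 4.
ΔG° = −nFE° = −RT ln K, so ln K = nFE°/(RT) = (4)(96485)(+0.42) / ((8.314)(318)) = 61.310.

61.3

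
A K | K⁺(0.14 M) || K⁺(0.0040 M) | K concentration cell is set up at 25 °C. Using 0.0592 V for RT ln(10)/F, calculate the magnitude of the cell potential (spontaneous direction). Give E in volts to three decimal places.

For a concentration cell E°cell = 0. The 0.14 M side is the cathode (reduction is favoured where [K⁺] is higher).
With n = 1, E = −(0.0592/1) log([K⁺]ₐₙ/[K⁺]꜀ₐₜ) = −(0.0592/1) log(0.004/0.14) = −(0.0592/1)(-1.544) = +0.091 V.

+0.091 V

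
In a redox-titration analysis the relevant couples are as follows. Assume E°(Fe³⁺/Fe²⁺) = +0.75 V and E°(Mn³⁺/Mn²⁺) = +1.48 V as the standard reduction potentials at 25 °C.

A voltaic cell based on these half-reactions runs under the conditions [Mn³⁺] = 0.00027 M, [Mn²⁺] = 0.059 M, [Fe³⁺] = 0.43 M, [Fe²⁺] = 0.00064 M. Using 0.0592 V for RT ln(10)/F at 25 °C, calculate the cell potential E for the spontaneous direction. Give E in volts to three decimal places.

+0.424 V

Mn³⁺/Mn²⁺ is the cathode (higher E°), Fe³⁺/Fe²⁺ the anode: E°cell = +1.48 − (+0.75) = +0.73 V, n = 1.
Overall: Mn³⁺(aq) + Fe²⁺(aq) → Mn²⁺(aq) + Fe³⁺(aq)
Q = [Mn²⁺]·[Fe³⁺] / ([Mn³⁺]·[Fe²⁺]); log Q = 5.167.
E = E° − (0.0592/n) log Q = +0.73 − (0.0592/1)(5.167) = +0.424 V.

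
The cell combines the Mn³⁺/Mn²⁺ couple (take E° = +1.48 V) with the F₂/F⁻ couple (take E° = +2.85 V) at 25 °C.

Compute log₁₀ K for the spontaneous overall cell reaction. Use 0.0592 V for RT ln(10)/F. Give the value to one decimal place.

Cathode: F₂/F⁻; anode: Mn³⁺/Mn²⁺. E°cell = +1.37 V, n = 2.
log K = nE°cell / 0.0592 = (2)(+1.37) / 0.0592 = 46.3.

46.3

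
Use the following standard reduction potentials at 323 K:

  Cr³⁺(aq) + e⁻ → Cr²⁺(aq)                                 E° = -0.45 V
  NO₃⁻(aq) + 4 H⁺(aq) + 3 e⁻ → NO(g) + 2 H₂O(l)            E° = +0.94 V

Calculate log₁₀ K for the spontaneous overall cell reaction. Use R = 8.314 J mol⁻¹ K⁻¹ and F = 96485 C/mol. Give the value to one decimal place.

Cathode: NO₃⁻/NO; anode: Cr³⁺/Cr²⁺. E°cell = (+0.94) − (-0.45) = +1.39 V, with n = 3.
ΔG° = −nFE° = −RT ln K, so ln K = nFE°/(RT) = (3)(96485)(+1.39) / ((8.314)(323)) = 149.825.
log₁₀ K = 149.825 / ln 10 = 65.1.

65.1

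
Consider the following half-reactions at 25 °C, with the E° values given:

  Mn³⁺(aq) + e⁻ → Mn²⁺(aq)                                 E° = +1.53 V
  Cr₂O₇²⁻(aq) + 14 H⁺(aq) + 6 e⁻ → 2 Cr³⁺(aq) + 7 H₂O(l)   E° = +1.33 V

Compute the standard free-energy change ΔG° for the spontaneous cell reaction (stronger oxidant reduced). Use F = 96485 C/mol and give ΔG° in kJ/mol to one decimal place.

Mn³⁺/Mn²⁺ (E° = +1.53 V) is the cathode; Cr₂O₇²⁻/Cr³⁺ (E° = +1.33 V) is the anode, so E°cell = +0.20 V.
Balancing electrons gives n = 6 (lcm of 1 and 6).
ΔG° = −nFE° = −(6)(96485)(+0.20) = -115,782 J = -115.8 kJ/mol.

-115.8 kJ/mol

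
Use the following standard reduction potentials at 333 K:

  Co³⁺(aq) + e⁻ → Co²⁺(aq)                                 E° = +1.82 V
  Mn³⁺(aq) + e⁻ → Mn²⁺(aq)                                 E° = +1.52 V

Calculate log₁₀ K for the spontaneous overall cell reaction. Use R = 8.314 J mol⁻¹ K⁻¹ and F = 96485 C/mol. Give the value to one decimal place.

4.5

Cathode: Co³⁺/Co²⁺; anode: Mn³⁺/Mn²⁺. E°cell = (+1.82) − (+1.52) = +0.30 V, with n = 1.
ΔG° = −nFE° = −RT ln K, so ln K = nFE°/(RT) = (1)(96485)(+0.30) / ((8.314)(333)) = 10.455.
log₁₀ K = 10.455 / ln 10 = 4.5.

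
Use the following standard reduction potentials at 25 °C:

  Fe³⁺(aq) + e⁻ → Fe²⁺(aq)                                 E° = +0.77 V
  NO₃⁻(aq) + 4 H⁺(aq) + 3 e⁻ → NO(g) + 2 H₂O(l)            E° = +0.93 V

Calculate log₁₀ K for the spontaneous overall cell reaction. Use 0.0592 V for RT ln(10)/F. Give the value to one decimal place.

Cathode: NO₃⁻/NO; anode: Fe³⁺/Fe²⁺. E°cell = +0.16 V, n = 3.
log K = nE°cell / 0.0592 = (3)(+0.16) / 0.0592 = 8.1.

8.1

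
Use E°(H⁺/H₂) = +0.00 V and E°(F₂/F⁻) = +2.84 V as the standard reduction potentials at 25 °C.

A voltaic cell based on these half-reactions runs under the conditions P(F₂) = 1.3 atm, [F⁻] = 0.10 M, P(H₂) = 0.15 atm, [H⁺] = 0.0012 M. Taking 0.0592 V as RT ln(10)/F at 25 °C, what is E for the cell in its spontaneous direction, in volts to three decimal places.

+3.051 V

F₂/F⁻ is the cathode (higher E°), H⁺/H₂ the anode: E°cell = +2.84 − (+0.00) = +2.84 V, n = 2.
Overall: F₂(g) + H₂(g) → 2 F⁻(aq) + 2 H⁺(aq)
Q = [F⁻]^2·[H⁺]^2 / (P(F₂)·P(H₂)); log Q = -7.132.
E = E° − (0.0592/n) log Q = +2.84 − (0.0592/2)(-7.132) = +3.051 V.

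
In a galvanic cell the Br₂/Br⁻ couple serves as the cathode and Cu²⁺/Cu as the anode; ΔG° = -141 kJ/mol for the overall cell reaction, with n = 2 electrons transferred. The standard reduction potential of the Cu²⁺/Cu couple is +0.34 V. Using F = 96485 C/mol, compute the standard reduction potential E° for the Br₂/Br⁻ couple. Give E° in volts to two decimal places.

+1.07 V

E°cell = −ΔG°/(nF) = −(-141×10³)/((2)(96485)) = +0.731 V.
Since Br₂/Br⁻ is the cathode and Cu²⁺/Cu the anode, E°cell = E°(Br₂/Br⁻) − E°(Cu²⁺/Cu).
So E°(Br₂/Br⁻) = E°cell + E°(Cu²⁺/Cu) = +0.731 + (+0.34) = +1.07 V.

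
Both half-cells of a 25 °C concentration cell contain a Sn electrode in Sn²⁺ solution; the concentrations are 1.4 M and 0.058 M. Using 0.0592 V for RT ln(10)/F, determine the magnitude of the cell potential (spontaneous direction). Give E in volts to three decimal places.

For a concentration cell E°cell = 0. The 1.4 M side is the cathode (reduction is favoured where [Sn²⁺] is higher).
With n = 2, E = −(0.0592/2) log([Sn²⁺]ₐₙ/[Sn²⁺]꜀ₐₜ) = −(0.0592/2) log(0.058/1.4) = −(0.0592/2)(-1.383) = +0.041 V.

+0.041 V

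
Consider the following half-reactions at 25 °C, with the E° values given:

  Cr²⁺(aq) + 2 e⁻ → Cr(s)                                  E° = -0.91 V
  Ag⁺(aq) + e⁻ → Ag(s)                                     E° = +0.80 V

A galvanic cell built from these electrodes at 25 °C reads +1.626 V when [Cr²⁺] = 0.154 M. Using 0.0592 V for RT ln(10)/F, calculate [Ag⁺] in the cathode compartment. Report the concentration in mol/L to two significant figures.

Ag⁺/Ag is the cathode, Cr²⁺/Cr the anode: E°cell = +1.71 V, n = 2.
Overall reaction: 2 Ag⁺(aq) + Cr(s) → 2 Ag(s) + Cr²⁺(aq); Q = [Cr²⁺]^1/[Ag⁺]^2.
From E = E° − (0.0592/n) log Q: log Q = (E° − E)·n/0.0592 = (+1.71 − (+1.626))·2/0.0592 = 2.8378.
So 2·log[Ag⁺] = 1·log(0.154) − log Q = -0.8125 − (2.8378) = -3.6503; log[Ag⁺] = -3.6503 / 2 = -1.8252; [Ag⁺] = 10^(-1.8252) ≈ 0.015 M.

0.015 M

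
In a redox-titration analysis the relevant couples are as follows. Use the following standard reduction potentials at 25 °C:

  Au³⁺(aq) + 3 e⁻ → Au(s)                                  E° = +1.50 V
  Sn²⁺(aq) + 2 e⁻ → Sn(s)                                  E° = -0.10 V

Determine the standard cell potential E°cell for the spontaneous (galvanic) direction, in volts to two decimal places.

+1.60 V

The Au³⁺/Au couple has the higher reduction potential, so it is the cathode; Sn²⁺/Sn is oxidised at the anode.
E°cell = E°(cathode) − E°(anode) = (+1.50) − (-0.10) = +1.60 V.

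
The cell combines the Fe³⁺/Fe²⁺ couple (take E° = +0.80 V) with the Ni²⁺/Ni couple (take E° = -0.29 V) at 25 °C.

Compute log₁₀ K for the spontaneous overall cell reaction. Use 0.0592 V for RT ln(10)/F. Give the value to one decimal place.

Cathode: Fe³⁺/Fe²⁺; anode: Ni²⁺/Ni. E°cell = +1.09 V, n = 2.
log K = nE°cell / 0.0592 = (2)(+1.09) / 0.0592 = 36.8.

36.8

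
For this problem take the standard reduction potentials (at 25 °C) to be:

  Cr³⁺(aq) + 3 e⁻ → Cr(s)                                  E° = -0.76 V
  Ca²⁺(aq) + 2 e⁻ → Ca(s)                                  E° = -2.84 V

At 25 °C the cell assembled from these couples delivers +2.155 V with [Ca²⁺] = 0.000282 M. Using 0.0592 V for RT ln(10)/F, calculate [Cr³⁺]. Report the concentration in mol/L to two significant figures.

Cr³⁺/Cr is the cathode, Ca²⁺/Ca the anode: E°cell = +2.08 V, n = 6.
Overall reaction: 2 Cr³⁺(aq) + 3 Ca(s) → 2 Cr(s) + 3 Ca²⁺(aq); Q = [Ca²⁺]^3/[Cr³⁺]^2.
From E = E° − (0.0592/n) log Q: log Q = (E° − E)·n/0.0592 = (+2.08 − (+2.155))·6/0.0592 = -7.6014.
So 2·log[Cr³⁺] = 3·log(0.000282) − log Q = -10.6493 − (-7.6014) = -3.0479; log[Cr³⁺] = -3.0479 / 2 = -1.5239; [Cr³⁺] = 10^(-1.5239) ≈ 0.030 M.

0.030 M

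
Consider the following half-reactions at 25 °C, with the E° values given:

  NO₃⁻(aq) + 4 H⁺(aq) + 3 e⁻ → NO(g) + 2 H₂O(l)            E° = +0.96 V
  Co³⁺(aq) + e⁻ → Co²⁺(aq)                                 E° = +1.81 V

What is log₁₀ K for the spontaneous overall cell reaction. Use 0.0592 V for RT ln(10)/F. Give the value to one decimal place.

43.1

Cathode: Co³⁺/Co²⁺; anode: NO₃⁻/NO. E°cell = +0.85 V, n = 3.
log K = nE°cell / 0.0592 = (3)(+0.85) / 0.0592 = 43.1.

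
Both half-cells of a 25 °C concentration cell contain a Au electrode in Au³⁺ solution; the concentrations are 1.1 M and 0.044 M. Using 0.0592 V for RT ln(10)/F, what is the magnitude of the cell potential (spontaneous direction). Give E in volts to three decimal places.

+0.028 V

For a concentration cell E°cell = 0. The 1.1 M side is the cathode (reduction is favoured where [Au³⁺] is higher).
With n = 3, E = −(0.0592/3) log([Au³⁺]ₐₙ/[Au³⁺]꜀ₐₜ) = −(0.0592/3) log(0.044/1.1) = −(0.0592/3)(-1.398) = +0.028 V.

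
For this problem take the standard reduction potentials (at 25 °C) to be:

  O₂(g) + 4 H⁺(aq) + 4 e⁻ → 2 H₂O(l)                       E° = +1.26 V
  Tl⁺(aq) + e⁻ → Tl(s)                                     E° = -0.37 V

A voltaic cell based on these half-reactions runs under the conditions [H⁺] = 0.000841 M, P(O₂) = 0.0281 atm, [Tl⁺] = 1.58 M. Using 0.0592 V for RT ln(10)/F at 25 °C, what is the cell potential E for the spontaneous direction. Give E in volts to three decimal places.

O₂/H₂O is the cathode (higher E°), Tl⁺/Tl the anode: E°cell = +1.26 − (-0.37) = +1.63 V, n = 4.
Overall: O₂(g) + 4 H⁺(aq) + 4 Tl(s) → 2 H₂O(l) + 4 Tl⁺(aq)
Q = [Tl⁺]^4 / (P(O₂)·[H⁺]^4); log Q = 14.647.
E = E° − (0.0592/n) log Q = +1.63 − (0.0592/4)(14.647) = +1.413 V.

+1.413 V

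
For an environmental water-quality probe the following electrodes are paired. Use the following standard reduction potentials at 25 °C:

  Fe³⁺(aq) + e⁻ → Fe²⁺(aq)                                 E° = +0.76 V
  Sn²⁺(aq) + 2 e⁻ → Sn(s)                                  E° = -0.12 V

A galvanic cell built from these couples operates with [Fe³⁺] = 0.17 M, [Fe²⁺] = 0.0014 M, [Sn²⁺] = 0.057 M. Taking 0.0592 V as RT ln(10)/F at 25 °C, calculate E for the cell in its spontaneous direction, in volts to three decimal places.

+1.040 V

Fe³⁺/Fe²⁺ is the cathode (higher E°), Sn²⁺/Sn the anode: E°cell = +0.76 − (-0.12) = +0.88 V, n = 2.
Overall: 2 Fe³⁺(aq) + Sn(s) → 2 Fe²⁺(aq) + Sn²⁺(aq)
Q = [Fe²⁺]^2·[Sn²⁺] / ([Fe³⁺]^2); log Q = -5.413.
E = E° − (0.0592/n) log Q = +0.88 − (0.0592/2)(-5.413) = +1.040 V.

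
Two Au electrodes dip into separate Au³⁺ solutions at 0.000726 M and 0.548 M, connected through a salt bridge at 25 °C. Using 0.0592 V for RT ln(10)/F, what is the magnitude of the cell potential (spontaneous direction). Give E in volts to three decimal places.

+0.057 V

For a concentration cell E°cell = 0. The 0.548 M side is the cathode (reduction is favoured where [Au³⁺] is higher).
With n = 3, E = −(0.0592/3) log([Au³⁺]ₐₙ/[Au³⁺]꜀ₐₜ) = −(0.0592/3) log(0.000726/0.548) = −(0.0592/3)(-2.878) = +0.057 V.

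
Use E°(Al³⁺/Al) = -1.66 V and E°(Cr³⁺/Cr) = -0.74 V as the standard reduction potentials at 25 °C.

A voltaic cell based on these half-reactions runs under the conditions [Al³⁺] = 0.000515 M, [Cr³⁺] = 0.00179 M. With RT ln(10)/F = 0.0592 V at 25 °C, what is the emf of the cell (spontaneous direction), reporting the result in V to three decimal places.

+0.931 V

Cr³⁺/Cr is the cathode (higher E°), Al³⁺/Al the anode: E°cell = -0.74 − (-1.66) = +0.92 V, n = 3.
Overall: Cr³⁺(aq) + Al(s) → Cr(s) + Al³⁺(aq)
Q = [Al³⁺] / ([Cr³⁺]); log Q = -0.541.
E = E° − (0.0592/n) log Q = +0.92 − (0.0592/3)(-0.541) = +0.931 V.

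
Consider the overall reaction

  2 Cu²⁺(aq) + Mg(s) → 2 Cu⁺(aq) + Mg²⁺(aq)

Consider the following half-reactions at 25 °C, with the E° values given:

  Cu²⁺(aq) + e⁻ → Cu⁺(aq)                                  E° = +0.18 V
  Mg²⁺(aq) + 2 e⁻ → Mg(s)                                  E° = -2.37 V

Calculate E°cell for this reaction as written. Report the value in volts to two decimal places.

The Cu²⁺/Cu⁺ couple has the higher reduction potential, so it is the cathode; Mg²⁺/Mg is oxidised at the anode.
E°cell = E°(cathode) − E°(anode) = (+0.18) − (-2.37) = +2.55 V.
Since E°cell > 0, the reaction is spontaneous under standard conditions.

+2.55 V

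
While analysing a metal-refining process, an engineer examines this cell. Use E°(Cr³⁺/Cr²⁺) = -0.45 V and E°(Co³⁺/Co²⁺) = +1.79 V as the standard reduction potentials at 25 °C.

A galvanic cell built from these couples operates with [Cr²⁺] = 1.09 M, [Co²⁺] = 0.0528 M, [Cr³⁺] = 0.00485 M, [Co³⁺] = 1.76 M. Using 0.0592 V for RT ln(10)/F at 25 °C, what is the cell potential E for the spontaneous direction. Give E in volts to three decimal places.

+2.469 V

Co³⁺/Co²⁺ is the cathode (higher E°), Cr³⁺/Cr²⁺ the anode: E°cell = +1.79 − (-0.45) = +2.24 V, n = 1.
Overall: Co³⁺(aq) + Cr²⁺(aq) → Co²⁺(aq) + Cr³⁺(aq)
Q = [Co²⁺]·[Cr³⁺] / ([Co³⁺]·[Cr²⁺]); log Q = -3.875.
E = E° − (0.0592/n) log Q = +2.24 − (0.0592/1)(-3.875) = +2.469 V.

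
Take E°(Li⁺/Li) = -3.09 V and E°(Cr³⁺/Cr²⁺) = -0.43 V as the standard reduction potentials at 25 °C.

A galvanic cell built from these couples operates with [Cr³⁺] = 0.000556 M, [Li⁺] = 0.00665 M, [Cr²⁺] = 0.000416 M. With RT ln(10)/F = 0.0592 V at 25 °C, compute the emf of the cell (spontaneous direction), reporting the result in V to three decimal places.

+2.796 V

Cr³⁺/Cr²⁺ is the cathode (higher E°), Li⁺/Li the anode: E°cell = -0.43 − (-3.09) = +2.66 V, n = 1.
Overall: Cr³⁺(aq) + Li(s) → Cr²⁺(aq) + Li⁺(aq)
Q = [Cr²⁺]·[Li⁺] / ([Cr³⁺]); log Q = -2.303.
E = E° − (0.0592/n) log Q = +2.66 − (0.0592/1)(-2.303) = +2.796 V.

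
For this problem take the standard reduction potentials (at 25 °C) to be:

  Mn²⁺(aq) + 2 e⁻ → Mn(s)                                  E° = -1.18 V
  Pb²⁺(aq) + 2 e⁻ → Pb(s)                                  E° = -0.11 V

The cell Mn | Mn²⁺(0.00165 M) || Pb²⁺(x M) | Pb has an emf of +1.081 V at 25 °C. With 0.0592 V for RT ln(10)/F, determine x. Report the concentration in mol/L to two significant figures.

0.0039 M

Pb²⁺/Pb is the cathode, Mn²⁺/Mn the anode: E°cell = +1.07 V, n = 2.
Overall reaction: Pb²⁺(aq) + Mn(s) → Pb(s) + Mn²⁺(aq); Q = [Mn²⁺]^1/[Pb²⁺]^1.
From E = E° − (0.0592/n) log Q: log Q = (E° − E)·n/0.0592 = (+1.07 − (+1.081))·2/0.0592 = -0.3716.
So 1·log[Pb²⁺] = 1·log(0.00165) − log Q = -2.7825 − (-0.3716) = -2.4109; [Pb²⁺] = 10^(-2.4109) ≈ 0.0039 M.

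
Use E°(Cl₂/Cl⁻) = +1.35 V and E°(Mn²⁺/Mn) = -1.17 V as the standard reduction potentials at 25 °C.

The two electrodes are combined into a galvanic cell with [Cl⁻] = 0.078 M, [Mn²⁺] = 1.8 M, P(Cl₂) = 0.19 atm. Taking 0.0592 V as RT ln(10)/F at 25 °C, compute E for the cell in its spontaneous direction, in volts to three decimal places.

+2.557 V

Cl₂/Cl⁻ is the cathode (higher E°), Mn²⁺/Mn the anode: E°cell = +1.35 − (-1.17) = +2.52 V, n = 2.
Overall: Cl₂(g) + Mn(s) → 2 Cl⁻(aq) + Mn²⁺(aq)
Q = [Cl⁻]^2·[Mn²⁺] / (P(Cl₂)); log Q = -1.239.
E = E° − (0.0592/n) log Q = +2.52 − (0.0592/2)(-1.239) = +2.557 V.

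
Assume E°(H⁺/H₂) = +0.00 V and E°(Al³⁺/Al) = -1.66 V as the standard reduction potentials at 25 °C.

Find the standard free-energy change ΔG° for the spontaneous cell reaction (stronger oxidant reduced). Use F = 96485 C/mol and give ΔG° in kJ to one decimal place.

H⁺/H₂ (E° = +0.00 V) is the cathode; Al³⁺/Al (E° = -1.66 V) is the anode, so E°cell = +1.66 V.
Balancing electrons gives n = 6 (lcm of 2 and 3).
ΔG° = −nFE° = −(6)(96485)(+1.66) = -960,991 J = -961.0 kJ.

-961.0 kJ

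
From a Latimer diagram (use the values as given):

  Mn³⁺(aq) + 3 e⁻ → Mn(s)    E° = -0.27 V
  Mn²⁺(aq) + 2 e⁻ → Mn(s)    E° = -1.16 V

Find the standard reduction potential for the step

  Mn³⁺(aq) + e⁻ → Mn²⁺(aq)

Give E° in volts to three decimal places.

Sequential free energies add, so n₃E°₃ = n₁E°₁ + n₂E°₂.
With n₃ = 3, and the known step contributing 2×(-1.16) V, the unknown satisfies 1·E° = 3×(-0.27) − 2×(-1.16) = +1.510.
E° = +1.510 / 1 = +1.510 V.

+1.510 V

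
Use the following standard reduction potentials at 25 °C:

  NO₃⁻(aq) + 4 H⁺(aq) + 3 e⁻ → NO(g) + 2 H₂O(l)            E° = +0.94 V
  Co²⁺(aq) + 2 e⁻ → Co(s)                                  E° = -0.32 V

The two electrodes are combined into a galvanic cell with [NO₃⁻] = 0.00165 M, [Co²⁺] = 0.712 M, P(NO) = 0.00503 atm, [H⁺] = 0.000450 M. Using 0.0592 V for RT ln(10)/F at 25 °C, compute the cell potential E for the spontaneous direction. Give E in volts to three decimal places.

+0.991 V

NO₃⁻/NO is the cathode (higher E°), Co²⁺/Co the anode: E°cell = +0.94 − (-0.32) = +1.26 V, n = 6.
Overall: 2 NO₃⁻(aq) + 8 H⁺(aq) + 3 Co(s) → 2 NO(g) + 4 H₂O(l) + 3 Co²⁺(aq)
Q = P(NO)^2·[Co²⁺]^3 / ([NO₃⁻]^2·[H⁺]^8); log Q = 27.300.
E = E° − (0.0592/n) log Q = +1.26 − (0.0592/6)(27.300) = +0.991 V.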